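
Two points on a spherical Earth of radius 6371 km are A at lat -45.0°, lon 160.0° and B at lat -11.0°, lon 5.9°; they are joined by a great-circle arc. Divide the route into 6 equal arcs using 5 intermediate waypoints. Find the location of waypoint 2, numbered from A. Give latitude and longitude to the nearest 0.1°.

Convert each endpoint to a unit vector on the sphere (x = cos φ cos λ, y = cos φ sin λ, z = sin φ).
The central angle between the endpoints is δ = arccos(p₁·p₂) ≈ 2.082 rad (119.3°).
Interpolate at f = 2/6 with slerp weights a = sin((1−f)δ)/sin δ ≈ 1.128, b = sin(fδ)/sin δ ≈ 0.734.
p = a·p₁ + b·p₂ ≈ (-0.033, 0.347, -0.937); φ = arcsin(p_z) ≈ -69.62°, λ = atan2(p_y, p_x) ≈ 95.44°.

≈ lat -69.6°, lon 95.4°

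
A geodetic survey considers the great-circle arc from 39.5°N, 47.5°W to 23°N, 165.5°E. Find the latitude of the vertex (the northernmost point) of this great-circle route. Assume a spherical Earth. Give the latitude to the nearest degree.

The great circle lies in the plane with unit normal n̂ = (p₁ × p₂)/|p₁ × p₂|.
Here n̂_z ≈ -0.413; the vertex latitude is φ_max = arccos|n̂_z| ≈ 65.6°.

≈ 66°N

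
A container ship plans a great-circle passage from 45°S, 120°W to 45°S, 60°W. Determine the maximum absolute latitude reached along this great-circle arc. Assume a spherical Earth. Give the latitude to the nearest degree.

≈ 49°S

The great circle lies in the plane with unit normal n̂ = (p₁ × p₂)/|p₁ × p₂|.
Here n̂_z ≈ +0.655; the vertex latitude is φ_max = arccos|n̂_z| ≈ 49.1°.
Check via Clairaut: cos φ_max = |cos φ₁| · sin C = cos(45.0°)·sin(112.2°) ≈ 0.655, again giving ≈ 49.1°.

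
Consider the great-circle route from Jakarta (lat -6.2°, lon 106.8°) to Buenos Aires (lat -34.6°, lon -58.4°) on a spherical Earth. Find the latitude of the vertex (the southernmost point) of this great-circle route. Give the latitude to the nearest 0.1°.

The great circle lies in the plane with unit normal n̂ = (p₁ × p₂)/|p₁ × p₂|.
Here n̂_z ≈ -0.306; the vertex latitude is φ_max = arccos|n̂_z| ≈ 72.2°.
Check via Clairaut: cos φ_max = |cos φ₁| · sin C = cos(6.2°)·sin(162.1°) ≈ 0.306, again giving ≈ 72.2°.

≈ -72.2°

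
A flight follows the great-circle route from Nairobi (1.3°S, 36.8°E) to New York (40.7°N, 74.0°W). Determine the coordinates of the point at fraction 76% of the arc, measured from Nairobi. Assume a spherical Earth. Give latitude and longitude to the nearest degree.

Convert each endpoint to a unit vector on the sphere (x = cos φ cos λ, y = cos φ sin λ, z = sin φ).
The central angle between the endpoints is δ = arccos(p₁·p₂) ≈ 1.859 rad (106.5°).
Interpolate at f = 0.76 with slerp weights a = sin((1−f)δ)/sin δ ≈ 0.450, b = sin(fδ)/sin δ ≈ 1.030.
p = a·p₁ + b·p₂ ≈ (0.575, -0.481, 0.661); φ = arcsin(p_z) ≈ 41.41°, λ = atan2(p_y, p_x) ≈ -39.90°.

≈ (41°N, 40°W)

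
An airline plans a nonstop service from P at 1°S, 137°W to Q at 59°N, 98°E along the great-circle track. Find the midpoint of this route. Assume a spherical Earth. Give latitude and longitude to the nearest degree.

≈ 46°N, 168°W

From cos δ = sin φ₁ sin φ₂ + cos φ₁ cos φ₂ cos Δλ, the central angle is δ ≈ 1.886 rad (108.1°).
Interpolate at f = 1/2 with slerp weights a = sin((1−f)δ)/sin δ ≈ 0.851, b = sin(fδ)/sin δ ≈ 0.851.
p = a·p₁ + b·p₂ ≈ (-0.684, -0.146, 0.715); φ = arcsin(p_z) ≈ 45.64°, λ = atan2(p_y, p_x) ≈ -167.92°.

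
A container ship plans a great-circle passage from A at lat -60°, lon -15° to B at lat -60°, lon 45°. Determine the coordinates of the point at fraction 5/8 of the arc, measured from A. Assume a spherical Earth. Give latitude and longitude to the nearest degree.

≈ lat -63°, lon 23°

Write both endpoints as unit vectors p₁, p₂ with components (cos φ cos λ, cos φ sin λ, sin φ).
The central angle between the endpoints is δ = arccos(p₁·p₂) ≈ 0.505 rad (29.0°).
Interpolate at f = 5/8 with slerp weights a = sin((1−f)δ)/sin δ ≈ 0.389, b = sin(fδ)/sin δ ≈ 0.642.
p = a·p₁ + b·p₂ ≈ (0.415, 0.176, -0.893); φ = arcsin(p_z) ≈ -63.21°, λ = atan2(p_y, p_x) ≈ 23.05°.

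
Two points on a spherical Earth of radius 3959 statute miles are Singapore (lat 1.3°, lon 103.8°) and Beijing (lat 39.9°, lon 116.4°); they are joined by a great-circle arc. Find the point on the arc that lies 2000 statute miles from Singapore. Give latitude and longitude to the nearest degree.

≈ lat 29°, lon 112°

From cos δ = sin φ₁ sin φ₂ + cos φ₁ cos φ₂ cos Δλ, the central angle is δ ≈ 0.703 rad (40.3°). The total great-circle distance is δ·R ≈ 0.703 × 3959 ≈ 2782 mi, so the target fraction is f = 2000/2782 ≈ 0.719.
Interpolate at f ≈ 0.719 with slerp weights a = sin((1−f)δ)/sin δ ≈ 0.304, b = sin(fδ)/sin δ ≈ 0.749.
p = a·p₁ + b·p₂ ≈ (-0.328, 0.809, 0.487); φ = arcsin(p_z) ≈ 29.16°, λ = atan2(p_y, p_x) ≈ 112.05°.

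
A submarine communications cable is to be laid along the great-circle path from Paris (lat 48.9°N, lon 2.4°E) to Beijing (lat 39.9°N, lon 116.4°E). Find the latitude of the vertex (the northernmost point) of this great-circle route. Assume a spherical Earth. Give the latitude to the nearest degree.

≈ 61°N

The great circle lies in the plane with unit normal n̂ = (p₁ × p₂)/|p₁ × p₂|.
Here n̂_z ≈ +0.480; the vertex latitude is φ_max = arccos|n̂_z| ≈ 61.3°.
Check via Clairaut: cos φ_max = |cos φ₁| · sin C = cos(48.9°)·sin(46.9°) ≈ 0.480, again giving ≈ 61.3°.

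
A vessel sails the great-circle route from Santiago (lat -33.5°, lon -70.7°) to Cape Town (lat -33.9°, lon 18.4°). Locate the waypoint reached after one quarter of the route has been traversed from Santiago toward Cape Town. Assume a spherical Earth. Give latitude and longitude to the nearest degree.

From cos δ = sin φ₁ sin φ₂ + cos φ₁ cos φ₂ cos Δλ, the central angle is δ ≈ 1.246 rad (71.4°).
Interpolate at f = 1/4 with slerp weights a = sin((1−f)δ)/sin δ ≈ 0.849, b = sin(fδ)/sin δ ≈ 0.323.
p = a·p₁ + b·p₂ ≈ (0.489, -0.583, -0.649); φ = arcsin(p_z) ≈ -40.46°, λ = atan2(p_y, p_x) ≈ -50.04°.

≈ lat -40°, lon -50°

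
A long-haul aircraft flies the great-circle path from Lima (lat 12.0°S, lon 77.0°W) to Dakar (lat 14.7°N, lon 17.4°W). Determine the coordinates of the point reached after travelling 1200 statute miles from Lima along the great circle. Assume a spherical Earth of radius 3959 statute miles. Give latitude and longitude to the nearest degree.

The haversine formula gives a central angle δ ≈ 1.131 rad (64.8°) between the endpoints. The total great-circle distance is δ·R ≈ 1.131 × 3959 ≈ 4476 mi, so the target fraction is f = 1200/4476 ≈ 0.268.
Interpolate at f ≈ 0.268 with slerp weights a = sin((1−f)δ)/sin δ ≈ 0.814, b = sin(fδ)/sin δ ≈ 0.330.
p = a·p₁ + b·p₂ ≈ (0.484, -0.871, -0.085); φ = arcsin(p_z) ≈ -4.90°, λ = atan2(p_y, p_x) ≈ -60.96°.

≈ lat 5°S, lon 61°W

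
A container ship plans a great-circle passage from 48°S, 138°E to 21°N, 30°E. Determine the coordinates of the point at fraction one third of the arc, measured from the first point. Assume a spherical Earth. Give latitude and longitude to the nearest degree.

≈ 34°S, 88°E

From cos δ = sin φ₁ sin φ₂ + cos φ₁ cos φ₂ cos Δλ, the central angle is δ ≈ 2.048 rad (117.3°).
Interpolate at f = 1/3 with slerp weights a = sin((1−f)δ)/sin δ ≈ 1.102, b = sin(fδ)/sin δ ≈ 0.710.
p = a·p₁ + b·p₂ ≈ (0.026, 0.825, -0.565); φ = arcsin(p_z) ≈ -34.37°, λ = atan2(p_y, p_x) ≈ 88.18°.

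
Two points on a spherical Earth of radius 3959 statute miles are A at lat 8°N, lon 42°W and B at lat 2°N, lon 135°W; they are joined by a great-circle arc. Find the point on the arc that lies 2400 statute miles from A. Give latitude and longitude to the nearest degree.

Convert each endpoint to a unit vector on the sphere (x = cos φ cos λ, y = cos φ sin λ, z = sin φ).
The central angle between the endpoints is δ = arccos(p₁·p₂) ≈ 1.618 rad (92.7°). The total great-circle distance is δ·R ≈ 1.618 × 3959 ≈ 6405 mi, so the target fraction is f = 2400/6405 ≈ 0.375.
Interpolate at f ≈ 0.375 with slerp weights a = sin((1−f)δ)/sin δ ≈ 0.849, b = sin(fδ)/sin δ ≈ 0.570.
p = a·p₁ + b·p₂ ≈ (0.221, -0.965, 0.138); φ = arcsin(p_z) ≈ 7.93°, λ = atan2(p_y, p_x) ≈ -77.08°.

≈ lat 8°N, lon 77°W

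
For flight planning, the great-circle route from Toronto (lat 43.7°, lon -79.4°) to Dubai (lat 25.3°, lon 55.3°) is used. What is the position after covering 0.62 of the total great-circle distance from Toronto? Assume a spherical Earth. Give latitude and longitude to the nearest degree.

Write both endpoints as unit vectors p₁, p₂ with components (cos φ cos λ, cos φ sin λ, sin φ).
The central angle between the endpoints is δ = arccos(p₁·p₂) ≈ 1.736 rad (99.5°).
Interpolate at f = 0.62 with slerp weights a = sin((1−f)δ)/sin δ ≈ 0.621, b = sin(fδ)/sin δ ≈ 0.892.
p = a·p₁ + b·p₂ ≈ (0.542, 0.222, 0.811); φ = arcsin(p_z) ≈ 54.16°, λ = atan2(p_y, p_x) ≈ 22.25°.

≈ lat 54°, lon 22°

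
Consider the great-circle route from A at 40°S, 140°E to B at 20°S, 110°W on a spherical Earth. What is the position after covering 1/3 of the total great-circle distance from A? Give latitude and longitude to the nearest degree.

≈ 47°S, 179°W

Convert each endpoint to a unit vector on the sphere (x = cos φ cos λ, y = cos φ sin λ, z = sin φ).
The central angle between the endpoints is δ = arccos(p₁·p₂) ≈ 1.597 rad (91.5°).
Interpolate at f = 1/3 with slerp weights a = sin((1−f)δ)/sin δ ≈ 0.875, b = sin(fδ)/sin δ ≈ 0.508.
p = a·p₁ + b·p₂ ≈ (-0.677, -0.018, -0.736); φ = arcsin(p_z) ≈ -47.40°, λ = atan2(p_y, p_x) ≈ -178.52°.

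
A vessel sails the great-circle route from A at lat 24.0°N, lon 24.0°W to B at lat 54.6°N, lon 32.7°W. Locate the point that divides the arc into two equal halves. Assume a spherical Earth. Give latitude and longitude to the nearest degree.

≈ lat 39°N, lon 27°W

Write both endpoints as unit vectors p₁, p₂ with components (cos φ cos λ, cos φ sin λ, sin φ).
The central angle between the endpoints is δ = arccos(p₁·p₂) ≈ 0.546 rad (31.3°).
Interpolate at f = 1/2 with slerp weights a = sin((1−f)δ)/sin δ ≈ 0.519, b = sin(fδ)/sin δ ≈ 0.519.
p = a·p₁ + b·p₂ ≈ (0.686, -0.355, 0.634); φ = arcsin(p_z) ≈ 39.38°, λ = atan2(p_y, p_x) ≈ -27.37°.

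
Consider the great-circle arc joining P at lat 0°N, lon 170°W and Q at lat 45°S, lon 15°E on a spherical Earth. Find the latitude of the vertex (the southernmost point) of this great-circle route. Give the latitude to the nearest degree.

The great circle lies in the plane with unit normal n̂ = (p₁ × p₂)/|p₁ × p₂|.
Here n̂_z ≈ -0.087; the vertex latitude is φ_max = arccos|n̂_z| ≈ 85.0°.

≈ 85°S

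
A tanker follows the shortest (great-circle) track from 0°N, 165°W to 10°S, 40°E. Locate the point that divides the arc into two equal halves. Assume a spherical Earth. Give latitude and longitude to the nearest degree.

The haversine formula gives a central angle δ ≈ 2.674 rad (153.2°) between the endpoints.
Interpolate at f = 1/2 with slerp weights a = sin((1−f)δ)/sin δ ≈ 2.157, b = sin(fδ)/sin δ ≈ 2.157.
p = a·p₁ + b·p₂ ≈ (-0.456, 0.807, -0.375); φ = arcsin(p_z) ≈ -22.00°, λ = atan2(p_y, p_x) ≈ 119.48°.

≈ 22°S, 119°E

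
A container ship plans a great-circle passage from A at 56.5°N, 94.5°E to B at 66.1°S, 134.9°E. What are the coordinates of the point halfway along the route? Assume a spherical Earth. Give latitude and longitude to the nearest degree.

From cos δ = sin φ₁ sin φ₂ + cos φ₁ cos φ₂ cos Δλ, the central angle is δ ≈ 2.204 rad (126.3°).
Interpolate at f = 1/2 with slerp weights a = sin((1−f)δ)/sin δ ≈ 1.107, b = sin(fδ)/sin δ ≈ 1.107.
p = a·p₁ + b·p₂ ≈ (-0.365, 0.927, -0.089); φ = arcsin(p_z) ≈ -5.10°, λ = atan2(p_y, p_x) ≈ 111.47°.

≈ 5°S, 111°E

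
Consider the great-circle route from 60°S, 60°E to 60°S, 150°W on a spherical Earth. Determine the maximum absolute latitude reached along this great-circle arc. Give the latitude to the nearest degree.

≈ 82°S

The great circle lies in the plane with unit normal n̂ = (p₁ × p₂)/|p₁ × p₂|.
Here n̂_z ≈ +0.148; the vertex latitude is φ_max = arccos|n̂_z| ≈ 81.5°.
Check via Clairaut: cos φ_max = |cos φ₁| · sin C = cos(60.0°)·sin(162.8°) ≈ 0.148, again giving ≈ 81.5°.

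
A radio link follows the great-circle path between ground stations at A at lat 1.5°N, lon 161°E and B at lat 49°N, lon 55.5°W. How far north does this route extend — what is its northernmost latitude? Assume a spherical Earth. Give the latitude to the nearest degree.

The great circle lies in the plane with unit normal n̂ = (p₁ × p₂)/|p₁ × p₂|.
Here n̂_z ≈ +0.453; the vertex latitude is φ_max = arccos|n̂_z| ≈ 63.1°.
Check via Clairaut: cos φ_max = |cos φ₁| · sin C = cos(1.5°)·sin(26.9°) ≈ 0.453, again giving ≈ 63.1°.

≈ 63°N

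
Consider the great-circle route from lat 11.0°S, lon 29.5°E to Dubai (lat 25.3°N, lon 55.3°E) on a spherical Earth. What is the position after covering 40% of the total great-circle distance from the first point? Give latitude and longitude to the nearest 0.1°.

≈ lat 3.7°N, lon 39.4°E

From cos δ = sin φ₁ sin φ₂ + cos φ₁ cos φ₂ cos Δλ, the central angle is δ ≈ 0.771 rad (44.2°).
Interpolate at f = 0.40 with slerp weights a = sin((1−f)δ)/sin δ ≈ 0.640, b = sin(fδ)/sin δ ≈ 0.436.
p = a·p₁ + b·p₂ ≈ (0.771, 0.633, 0.064); φ = arcsin(p_z) ≈ 3.67°, λ = atan2(p_y, p_x) ≈ 39.39°.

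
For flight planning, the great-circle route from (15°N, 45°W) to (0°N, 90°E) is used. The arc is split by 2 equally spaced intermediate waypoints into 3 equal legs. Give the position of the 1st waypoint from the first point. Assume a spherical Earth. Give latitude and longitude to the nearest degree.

From cos δ = sin φ₁ sin φ₂ + cos φ₁ cos φ₂ cos Δλ, the central angle is δ ≈ 2.323 rad (133.1°).
Interpolate at f = 1/3 with slerp weights a = sin((1−f)δ)/sin δ ≈ 1.369, b = sin(fδ)/sin δ ≈ 0.957.
p = a·p₁ + b·p₂ ≈ (0.935, 0.022, 0.354); φ = arcsin(p_z) ≈ 20.75°, λ = atan2(p_y, p_x) ≈ 1.37°.

≈ (21°N, 1°E)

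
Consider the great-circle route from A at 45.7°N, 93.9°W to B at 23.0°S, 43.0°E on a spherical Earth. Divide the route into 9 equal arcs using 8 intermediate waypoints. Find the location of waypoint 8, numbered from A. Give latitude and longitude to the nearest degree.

≈ 12°S, 32°E

From cos δ = sin φ₁ sin φ₂ + cos φ₁ cos φ₂ cos Δλ, the central angle is δ ≈ 2.417 rad (138.5°).
Interpolate at f = 8/9 with slerp weights a = sin((1−f)δ)/sin δ ≈ 0.401, b = sin(fδ)/sin δ ≈ 1.264.
p = a·p₁ + b·p₂ ≈ (0.832, 0.515, -0.207); φ = arcsin(p_z) ≈ -11.96°, λ = atan2(p_y, p_x) ≈ 31.73°.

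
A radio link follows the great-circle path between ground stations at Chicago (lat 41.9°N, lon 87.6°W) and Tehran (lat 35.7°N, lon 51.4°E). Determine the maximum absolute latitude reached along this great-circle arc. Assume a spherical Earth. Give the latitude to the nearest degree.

≈ 67°N

The great circle lies in the plane with unit normal n̂ = (p₁ × p₂)/|p₁ × p₂|.
Here n̂_z ≈ +0.397; the vertex latitude is φ_max = arccos|n̂_z| ≈ 66.6°.
Check via Clairaut: cos φ_max = |cos φ₁| · sin C = cos(41.9°)·sin(32.3°) ≈ 0.397, again giving ≈ 66.6°.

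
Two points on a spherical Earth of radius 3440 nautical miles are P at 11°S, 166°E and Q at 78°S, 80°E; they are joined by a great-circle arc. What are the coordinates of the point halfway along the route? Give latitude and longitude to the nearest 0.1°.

≈ 49.0°S, 154.2°E

From cos δ = sin φ₁ sin φ₂ + cos φ₁ cos φ₂ cos Δλ, the central angle is δ ≈ 1.369 rad (78.4°).
Interpolate at f = 1/2 with slerp weights a = sin((1−f)δ)/sin δ ≈ 0.645, b = sin(fδ)/sin δ ≈ 0.645.
p = a·p₁ + b·p₂ ≈ (-0.591, 0.285, -0.754); φ = arcsin(p_z) ≈ -48.96°, λ = atan2(p_y, p_x) ≈ 154.24°.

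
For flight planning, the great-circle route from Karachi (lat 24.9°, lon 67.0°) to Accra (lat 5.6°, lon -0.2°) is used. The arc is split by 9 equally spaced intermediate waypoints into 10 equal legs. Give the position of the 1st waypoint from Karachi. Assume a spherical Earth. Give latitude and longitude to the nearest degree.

Convert each endpoint to a unit vector on the sphere (x = cos φ cos λ, y = cos φ sin λ, z = sin φ).
The central angle between the endpoints is δ = arccos(p₁·p₂) ≈ 1.169 rad (67.0°).
Interpolate at f = 1/10 with slerp weights a = sin((1−f)δ)/sin δ ≈ 0.944, b = sin(fδ)/sin δ ≈ 0.127.
p = a·p₁ + b·p₂ ≈ (0.461, 0.787, 0.410); φ = arcsin(p_z) ≈ 24.18°, λ = atan2(p_y, p_x) ≈ 59.68°.

≈ lat 24°, lon 60°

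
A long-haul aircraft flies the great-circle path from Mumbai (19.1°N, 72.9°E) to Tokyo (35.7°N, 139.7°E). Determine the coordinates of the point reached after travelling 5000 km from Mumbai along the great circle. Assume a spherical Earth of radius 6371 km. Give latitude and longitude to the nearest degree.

Write both endpoints as unit vectors p₁, p₂ with components (cos φ cos λ, cos φ sin λ, sin φ).
The central angle between the endpoints is δ = arccos(p₁·p₂) ≈ 1.055 rad (60.4°). The total great-circle distance is δ·R ≈ 1.055 × 6371 ≈ 6721 km, so the target fraction is f = 5000/6721 ≈ 0.744.
Interpolate at f ≈ 0.744 with slerp weights a = sin((1−f)δ)/sin δ ≈ 0.307, b = sin(fδ)/sin δ ≈ 0.812.
p = a·p₁ + b·p₂ ≈ (-0.418, 0.704, 0.574); φ = arcsin(p_z) ≈ 35.06°, λ = atan2(p_y, p_x) ≈ 120.70°.

≈ (35°N, 121°E)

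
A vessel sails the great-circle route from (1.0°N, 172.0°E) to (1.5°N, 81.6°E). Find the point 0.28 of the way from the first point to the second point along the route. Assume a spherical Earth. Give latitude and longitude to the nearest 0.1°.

≈ (1.5°N, 146.7°E)

Convert each endpoint to a unit vector on the sphere (x = cos φ cos λ, y = cos φ sin λ, z = sin φ).
The central angle between the endpoints is δ = arccos(p₁·p₂) ≈ 1.577 rad (90.4°).
Interpolate at f = 0.28 with slerp weights a = sin((1−f)δ)/sin δ ≈ 0.907, b = sin(fδ)/sin δ ≈ 0.427.
p = a·p₁ + b·p₂ ≈ (-0.835, 0.549, 0.027); φ = arcsin(p_z) ≈ 1.55°, λ = atan2(p_y, p_x) ≈ 146.69°.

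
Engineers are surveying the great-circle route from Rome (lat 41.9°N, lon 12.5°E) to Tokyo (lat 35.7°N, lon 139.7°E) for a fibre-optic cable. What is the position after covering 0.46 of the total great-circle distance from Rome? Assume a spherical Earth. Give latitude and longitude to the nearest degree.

≈ lat 61°N, lon 74°E

Convert each endpoint to a unit vector on the sphere (x = cos φ cos λ, y = cos φ sin λ, z = sin φ).
The central angle between the endpoints is δ = arccos(p₁·p₂) ≈ 1.547 rad (88.6°).
Interpolate at f = 0.46 with slerp weights a = sin((1−f)δ)/sin δ ≈ 0.742, b = sin(fδ)/sin δ ≈ 0.653.
p = a·p₁ + b·p₂ ≈ (0.134, 0.463, 0.876); φ = arcsin(p_z) ≈ 61.21°, λ = atan2(p_y, p_x) ≈ 73.80°.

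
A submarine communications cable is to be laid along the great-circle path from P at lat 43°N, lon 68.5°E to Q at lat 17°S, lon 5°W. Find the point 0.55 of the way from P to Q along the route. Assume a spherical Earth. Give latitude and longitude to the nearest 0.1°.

The haversine formula gives a central angle δ ≈ 1.572 rad (90.0°) between the endpoints.
Interpolate at f = 0.55 with slerp weights a = sin((1−f)δ)/sin δ ≈ 0.650, b = sin(fδ)/sin δ ≈ 0.761.
p = a·p₁ + b·p₂ ≈ (0.899, 0.379, 0.221); φ = arcsin(p_z) ≈ 12.75°, λ = atan2(p_y, p_x) ≈ 22.85°.

≈ lat 12.8°N, lon 22.8°E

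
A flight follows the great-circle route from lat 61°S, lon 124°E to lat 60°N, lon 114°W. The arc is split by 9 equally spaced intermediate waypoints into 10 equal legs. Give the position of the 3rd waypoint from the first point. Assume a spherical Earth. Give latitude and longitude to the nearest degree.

≈ lat 28°S, lon 172°E

The haversine formula gives a central angle δ ≈ 2.659 rad (152.4°) between the endpoints.
Interpolate at f = 3/10 with slerp weights a = sin((1−f)δ)/sin δ ≈ 2.065, b = sin(fδ)/sin δ ≈ 1.543.
p = a·p₁ + b·p₂ ≈ (-0.874, 0.125, -0.470); φ = arcsin(p_z) ≈ -28.04°, λ = atan2(p_y, p_x) ≈ 171.84°.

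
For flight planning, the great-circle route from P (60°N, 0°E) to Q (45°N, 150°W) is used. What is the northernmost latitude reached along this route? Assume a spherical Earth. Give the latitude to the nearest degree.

The great circle lies in the plane with unit normal n̂ = (p₁ × p₂)/|p₁ × p₂|.
Here n̂_z ≈ -0.186; the vertex latitude is φ_max = arccos|n̂_z| ≈ 79.3°.
Check via Clairaut: cos φ_max = |cos φ₁| · sin C = cos(60.0°)·sin(21.8°) ≈ 0.186, again giving ≈ 79.3°.

≈ 79°N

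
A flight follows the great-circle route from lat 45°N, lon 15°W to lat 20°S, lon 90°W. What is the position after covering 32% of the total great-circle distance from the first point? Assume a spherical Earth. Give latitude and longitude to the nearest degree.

Write both endpoints as unit vectors p₁, p₂ with components (cos φ cos λ, cos φ sin λ, sin φ).
The central angle between the endpoints is δ = arccos(p₁·p₂) ≈ 1.641 rad (94.0°).
Interpolate at f = 0.32 with slerp weights a = sin((1−f)δ)/sin δ ≈ 0.900, b = sin(fδ)/sin δ ≈ 0.502.
p = a·p₁ + b·p₂ ≈ (0.615, -0.637, 0.465); φ = arcsin(p_z) ≈ 27.70°, λ = atan2(p_y, p_x) ≈ -46.00°.

≈ lat 28°N, lon 46°W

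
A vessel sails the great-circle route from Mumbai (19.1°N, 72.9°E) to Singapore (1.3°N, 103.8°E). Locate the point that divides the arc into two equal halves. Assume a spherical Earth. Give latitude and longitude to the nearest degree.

Convert each endpoint to a unit vector on the sphere (x = cos φ cos λ, y = cos φ sin λ, z = sin φ).
The central angle between the endpoints is δ = arccos(p₁·p₂) ≈ 0.613 rad (35.1°).
Interpolate at f = 1/2 with slerp weights a = sin((1−f)δ)/sin δ ≈ 0.524, b = sin(fδ)/sin δ ≈ 0.524.
p = a·p₁ + b·p₂ ≈ (0.021, 0.983, 0.183); φ = arcsin(p_z) ≈ 10.57°, λ = atan2(p_y, p_x) ≈ 88.80°.

≈ 11°N, 89°E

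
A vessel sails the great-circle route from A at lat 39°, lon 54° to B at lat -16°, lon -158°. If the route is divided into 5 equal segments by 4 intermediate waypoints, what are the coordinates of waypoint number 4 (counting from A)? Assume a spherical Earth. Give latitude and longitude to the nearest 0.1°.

Convert each endpoint to a unit vector on the sphere (x = cos φ cos λ, y = cos φ sin λ, z = sin φ).
The central angle between the endpoints is δ = arccos(p₁·p₂) ≈ 2.510 rad (143.8°).
Interpolate at f = 4/5 with slerp weights a = sin((1−f)δ)/sin δ ≈ 0.815, b = sin(fδ)/sin δ ≈ 1.534.
p = a·p₁ + b·p₂ ≈ (-0.995, -0.040, 0.090); φ = arcsin(p_z) ≈ 5.16°, λ = atan2(p_y, p_x) ≈ -177.69°.

≈ lat 5.2°, lon -177.7°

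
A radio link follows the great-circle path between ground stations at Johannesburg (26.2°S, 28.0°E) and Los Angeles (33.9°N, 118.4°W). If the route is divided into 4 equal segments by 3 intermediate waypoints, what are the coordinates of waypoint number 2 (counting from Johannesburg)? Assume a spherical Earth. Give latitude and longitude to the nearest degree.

Convert each endpoint to a unit vector on the sphere (x = cos φ cos λ, y = cos φ sin λ, z = sin φ).
The central angle between the endpoints is δ = arccos(p₁·p₂) ≈ 2.619 rad (150.1°).
Interpolate at f = 2/4 with slerp weights a = sin((1−f)δ)/sin δ ≈ 1.936, b = sin(fδ)/sin δ ≈ 1.936.
p = a·p₁ + b·p₂ ≈ (0.769, -0.598, 0.225); φ = arcsin(p_z) ≈ 13.00°, λ = atan2(p_y, p_x) ≈ -37.85°.

≈ 13°N, 38°W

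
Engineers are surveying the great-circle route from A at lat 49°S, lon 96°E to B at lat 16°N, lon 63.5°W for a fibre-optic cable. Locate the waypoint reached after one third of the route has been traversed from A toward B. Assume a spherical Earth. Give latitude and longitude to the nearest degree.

Write both endpoints as unit vectors p₁, p₂ with components (cos φ cos λ, cos φ sin λ, sin φ).
The central angle between the endpoints is δ = arccos(p₁·p₂) ≈ 2.496 rad (143.0°).
Interpolate at f = 1/3 with slerp weights a = sin((1−f)δ)/sin δ ≈ 1.655, b = sin(fδ)/sin δ ≈ 1.229.
p = a·p₁ + b·p₂ ≈ (0.414, 0.023, -0.910); φ = arcsin(p_z) ≈ -65.53°, λ = atan2(p_y, p_x) ≈ 3.14°.

≈ lat 66°S, lon 3°E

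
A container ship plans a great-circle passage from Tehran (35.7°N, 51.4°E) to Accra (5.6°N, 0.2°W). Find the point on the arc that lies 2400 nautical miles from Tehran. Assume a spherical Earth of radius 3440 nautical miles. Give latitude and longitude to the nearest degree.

≈ 16°N, 13°E

From cos δ = sin φ₁ sin φ₂ + cos φ₁ cos φ₂ cos Δλ, the central angle is δ ≈ 0.978 rad (56.0°). The total great-circle distance is δ·R ≈ 0.978 × 3440 ≈ 3363 nmi, so the target fraction is f = 2400/3363 ≈ 0.714.
Interpolate at f ≈ 0.714 with slerp weights a = sin((1−f)δ)/sin δ ≈ 0.333, b = sin(fδ)/sin δ ≈ 0.775.
p = a·p₁ + b·p₂ ≈ (0.940, 0.209, 0.270); φ = arcsin(p_z) ≈ 15.67°, λ = atan2(p_y, p_x) ≈ 12.53°.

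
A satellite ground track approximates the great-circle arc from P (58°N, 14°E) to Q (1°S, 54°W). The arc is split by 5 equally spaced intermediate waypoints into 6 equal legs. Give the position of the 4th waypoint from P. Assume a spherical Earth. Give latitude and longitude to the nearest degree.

The haversine formula gives a central angle δ ≈ 1.386 rad (79.4°) between the endpoints.
Interpolate at f = 4/6 with slerp weights a = sin((1−f)δ)/sin δ ≈ 0.453, b = sin(fδ)/sin δ ≈ 0.812.
p = a·p₁ + b·p₂ ≈ (0.710, -0.599, 0.370); φ = arcsin(p_z) ≈ 21.74°, λ = atan2(p_y, p_x) ≈ -40.12°.

≈ (22°N, 40°W)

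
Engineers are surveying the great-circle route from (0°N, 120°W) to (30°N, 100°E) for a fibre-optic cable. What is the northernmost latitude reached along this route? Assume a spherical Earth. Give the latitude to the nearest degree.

≈ 42°N

The great circle lies in the plane with unit normal n̂ = (p₁ × p₂)/|p₁ × p₂|.
Here n̂_z ≈ -0.744; the vertex latitude is φ_max = arccos|n̂_z| ≈ 41.9°.
Check via Clairaut: cos φ_max = |cos φ₁| · sin C = cos(0.0°)·sin(48.1°) ≈ 0.744, again giving ≈ 41.9°.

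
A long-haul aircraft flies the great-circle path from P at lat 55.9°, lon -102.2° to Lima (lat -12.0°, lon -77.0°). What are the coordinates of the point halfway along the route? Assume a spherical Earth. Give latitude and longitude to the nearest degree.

The haversine formula gives a central angle δ ≈ 1.241 rad (71.1°) between the endpoints.
Interpolate at f = 1/2 with slerp weights a = sin((1−f)δ)/sin δ ≈ 0.615, b = sin(fδ)/sin δ ≈ 0.615.
p = a·p₁ + b·p₂ ≈ (0.062, -0.922, 0.381); φ = arcsin(p_z) ≈ 22.40°, λ = atan2(p_y, p_x) ≈ -86.13°.

≈ lat 22°, lon -86°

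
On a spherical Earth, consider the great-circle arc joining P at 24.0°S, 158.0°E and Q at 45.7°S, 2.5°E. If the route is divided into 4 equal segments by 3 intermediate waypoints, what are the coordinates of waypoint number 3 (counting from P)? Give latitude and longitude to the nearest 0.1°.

Convert each endpoint to a unit vector on the sphere (x = cos φ cos λ, y = cos φ sin λ, z = sin φ).
The central angle between the endpoints is δ = arccos(p₁·p₂) ≈ 1.864 rad (106.8°).
Interpolate at f = 3/4 with slerp weights a = sin((1−f)δ)/sin δ ≈ 0.470, b = sin(fδ)/sin δ ≈ 1.029.
p = a·p₁ + b·p₂ ≈ (0.320, 0.192, -0.928); φ = arcsin(p_z) ≈ -68.06°, λ = atan2(p_y, p_x) ≈ 30.93°.

≈ 68.1°S, 30.9°E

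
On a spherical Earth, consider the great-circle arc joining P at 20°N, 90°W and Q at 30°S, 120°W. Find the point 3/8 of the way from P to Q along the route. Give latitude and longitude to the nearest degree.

From cos δ = sin φ₁ sin φ₂ + cos φ₁ cos φ₂ cos Δλ, the central angle is δ ≈ 1.008 rad (57.7°).
Interpolate at f = 3/8 with slerp weights a = sin((1−f)δ)/sin δ ≈ 0.697, b = sin(fδ)/sin δ ≈ 0.436.
p = a·p₁ + b·p₂ ≈ (-0.189, -0.982, 0.020); φ = arcsin(p_z) ≈ 1.15°, λ = atan2(p_y, p_x) ≈ -100.89°.

≈ 1°N, 101°W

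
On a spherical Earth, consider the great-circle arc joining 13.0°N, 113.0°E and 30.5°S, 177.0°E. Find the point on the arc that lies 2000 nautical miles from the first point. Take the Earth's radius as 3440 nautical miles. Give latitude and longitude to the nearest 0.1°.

≈ 7.6°S, 139.3°E

Write both endpoints as unit vectors p₁, p₂ with components (cos φ cos λ, cos φ sin λ, sin φ).
The central angle between the endpoints is δ = arccos(p₁·p₂) ≈ 1.314 rad (75.3°). The total great-circle distance is δ·R ≈ 1.314 × 3440 ≈ 4521 nmi, so the target fraction is f = 2000/4521 ≈ 0.442.
Interpolate at f ≈ 0.442 with slerp weights a = sin((1−f)δ)/sin δ ≈ 0.692, b = sin(fδ)/sin δ ≈ 0.568.
p = a·p₁ + b·p₂ ≈ (-0.752, 0.646, -0.133); φ = arcsin(p_z) ≈ -7.62°, λ = atan2(p_y, p_x) ≈ 139.34°.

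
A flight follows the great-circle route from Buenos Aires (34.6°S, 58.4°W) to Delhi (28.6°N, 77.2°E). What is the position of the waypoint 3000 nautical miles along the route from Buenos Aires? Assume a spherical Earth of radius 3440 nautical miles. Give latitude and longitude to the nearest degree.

≈ 19°S, 4°W

From cos δ = sin φ₁ sin φ₂ + cos φ₁ cos φ₂ cos Δλ, the central angle is δ ≈ 2.479 rad (142.0°). The total great-circle distance is δ·R ≈ 2.479 × 3440 ≈ 8526 nmi, so the target fraction is f = 3000/8526 ≈ 0.352.
Interpolate at f ≈ 0.352 with slerp weights a = sin((1−f)δ)/sin δ ≈ 1.624, b = sin(fδ)/sin δ ≈ 1.244.
p = a·p₁ + b·p₂ ≈ (0.942, -0.073, -0.327); φ = arcsin(p_z) ≈ -19.06°, λ = atan2(p_y, p_x) ≈ -4.45°.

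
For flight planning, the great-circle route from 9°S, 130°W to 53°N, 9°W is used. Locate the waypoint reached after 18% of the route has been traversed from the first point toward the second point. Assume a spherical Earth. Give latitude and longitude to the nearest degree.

≈ 8°N, 118°W

Convert each endpoint to a unit vector on the sphere (x = cos φ cos λ, y = cos φ sin λ, z = sin φ).
The central angle between the endpoints is δ = arccos(p₁·p₂) ≈ 2.016 rad (115.5°).
Interpolate at f = 0.18 with slerp weights a = sin((1−f)δ)/sin δ ≈ 1.104, b = sin(fδ)/sin δ ≈ 0.393.
p = a·p₁ + b·p₂ ≈ (-0.467, -0.873, 0.141); φ = arcsin(p_z) ≈ 8.13°, λ = atan2(p_y, p_x) ≈ -118.17°.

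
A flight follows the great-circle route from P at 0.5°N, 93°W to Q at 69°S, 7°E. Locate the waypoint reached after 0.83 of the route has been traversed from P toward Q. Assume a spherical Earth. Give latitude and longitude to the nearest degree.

The haversine formula gives a central angle δ ≈ 1.641 rad (94.0°) between the endpoints.
Interpolate at f = 0.83 with slerp weights a = sin((1−f)δ)/sin δ ≈ 0.276, b = sin(fδ)/sin δ ≈ 0.981.
p = a·p₁ + b·p₂ ≈ (0.334, -0.233, -0.913); φ = arcsin(p_z) ≈ -65.95°, λ = atan2(p_y, p_x) ≈ -34.85°.

≈ 66°S, 35°W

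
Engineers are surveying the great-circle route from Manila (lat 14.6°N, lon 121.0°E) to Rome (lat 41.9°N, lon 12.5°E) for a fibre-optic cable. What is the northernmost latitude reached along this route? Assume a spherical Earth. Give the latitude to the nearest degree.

≈ 47°N

The great circle lies in the plane with unit normal n̂ = (p₁ × p₂)/|p₁ × p₂|.
Here n̂_z ≈ -0.684; the vertex latitude is φ_max = arccos|n̂_z| ≈ 46.8°.
Check via Clairaut: cos φ_max = |cos φ₁| · sin C = cos(14.6°)·sin(45.0°) ≈ 0.684, again giving ≈ 46.8°.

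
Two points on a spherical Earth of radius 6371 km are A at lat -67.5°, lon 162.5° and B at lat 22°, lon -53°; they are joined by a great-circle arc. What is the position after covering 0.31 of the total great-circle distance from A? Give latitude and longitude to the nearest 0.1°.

Write both endpoints as unit vectors p₁, p₂ with components (cos φ cos λ, cos φ sin λ, sin φ).
The central angle between the endpoints is δ = arccos(p₁·p₂) ≈ 2.259 rad (129.4°).
Interpolate at f = 0.31 with slerp weights a = sin((1−f)δ)/sin δ ≈ 1.294, b = sin(fδ)/sin δ ≈ 0.834.
p = a·p₁ + b·p₂ ≈ (-0.007, -0.469, -0.883); φ = arcsin(p_z) ≈ -62.05°, λ = atan2(p_y, p_x) ≈ -90.85°.

≈ lat -62.0°, lon -90.9°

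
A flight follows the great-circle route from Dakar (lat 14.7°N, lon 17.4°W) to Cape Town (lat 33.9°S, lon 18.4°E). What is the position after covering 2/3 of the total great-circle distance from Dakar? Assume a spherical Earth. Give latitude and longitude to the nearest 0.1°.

Write both endpoints as unit vectors p₁, p₂ with components (cos φ cos λ, cos φ sin λ, sin φ).
The central angle between the endpoints is δ = arccos(p₁·p₂) ≈ 1.036 rad (59.4°).
Interpolate at f = 2/3 with slerp weights a = sin((1−f)δ)/sin δ ≈ 0.393, b = sin(fδ)/sin δ ≈ 0.740.
p = a·p₁ + b·p₂ ≈ (0.946, 0.080, -0.313); φ = arcsin(p_z) ≈ -18.25°, λ = atan2(p_y, p_x) ≈ 4.84°.

≈ lat 18.2°S, lon 4.8°E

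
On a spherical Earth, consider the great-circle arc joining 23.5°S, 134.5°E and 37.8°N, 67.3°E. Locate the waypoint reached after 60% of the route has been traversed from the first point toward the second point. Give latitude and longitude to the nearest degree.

Convert each endpoint to a unit vector on the sphere (x = cos φ cos λ, y = cos φ sin λ, z = sin φ).
The central angle between the endpoints is δ = arccos(p₁·p₂) ≈ 1.534 rad (87.9°).
Interpolate at f = 0.60 with slerp weights a = sin((1−f)δ)/sin δ ≈ 0.576, b = sin(fδ)/sin δ ≈ 0.797.
p = a·p₁ + b·p₂ ≈ (-0.128, 0.958, 0.258); φ = arcsin(p_z) ≈ 14.97°, λ = atan2(p_y, p_x) ≈ 97.59°.

≈ 15°N, 98°E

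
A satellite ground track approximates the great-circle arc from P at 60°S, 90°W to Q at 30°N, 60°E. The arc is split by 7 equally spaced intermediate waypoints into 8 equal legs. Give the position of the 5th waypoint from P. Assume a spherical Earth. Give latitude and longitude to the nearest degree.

The haversine formula gives a central angle δ ≈ 2.512 rad (143.9°) between the endpoints.
Interpolate at f = 5/8 with slerp weights a = sin((1−f)δ)/sin δ ≈ 1.373, b = sin(fδ)/sin δ ≈ 1.697.
p = a·p₁ + b·p₂ ≈ (0.735, 0.587, -0.340); φ = arcsin(p_z) ≈ -19.88°, λ = atan2(p_y, p_x) ≈ 38.60°.

≈ 20°S, 39°E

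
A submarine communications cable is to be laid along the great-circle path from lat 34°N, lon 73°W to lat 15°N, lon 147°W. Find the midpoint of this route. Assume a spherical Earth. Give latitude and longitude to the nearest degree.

≈ lat 30°N, lon 113°W

Convert each endpoint to a unit vector on the sphere (x = cos φ cos λ, y = cos φ sin λ, z = sin φ).
The central angle between the endpoints is δ = arccos(p₁·p₂) ≈ 1.197 rad (68.6°).
Interpolate at f = 1/2 with slerp weights a = sin((1−f)δ)/sin δ ≈ 0.605, b = sin(fδ)/sin δ ≈ 0.605.
p = a·p₁ + b·p₂ ≈ (-0.344, -0.798, 0.495); φ = arcsin(p_z) ≈ 29.67°, λ = atan2(p_y, p_x) ≈ -113.29°.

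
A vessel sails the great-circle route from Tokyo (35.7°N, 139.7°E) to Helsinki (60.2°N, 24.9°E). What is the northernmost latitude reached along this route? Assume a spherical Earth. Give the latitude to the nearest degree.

The great circle lies in the plane with unit normal n̂ = (p₁ × p₂)/|p₁ × p₂|.
Here n̂_z ≈ -0.389; the vertex latitude is φ_max = arccos|n̂_z| ≈ 67.1°.
Check via Clairaut: cos φ_max = |cos φ₁| · sin C = cos(35.7°)·sin(28.6°) ≈ 0.389, again giving ≈ 67.1°.

≈ 67°N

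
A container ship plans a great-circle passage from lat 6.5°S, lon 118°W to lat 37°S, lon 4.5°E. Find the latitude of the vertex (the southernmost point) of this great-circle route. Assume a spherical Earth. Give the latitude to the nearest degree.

≈ 44°S

The great circle lies in the plane with unit normal n̂ = (p₁ × p₂)/|p₁ × p₂|.
Here n̂_z ≈ +0.717; the vertex latitude is φ_max = arccos|n̂_z| ≈ 44.2°.
Check via Clairaut: cos φ_max = |cos φ₁| · sin C = cos(6.5°)·sin(133.8°) ≈ 0.717, again giving ≈ 44.2°.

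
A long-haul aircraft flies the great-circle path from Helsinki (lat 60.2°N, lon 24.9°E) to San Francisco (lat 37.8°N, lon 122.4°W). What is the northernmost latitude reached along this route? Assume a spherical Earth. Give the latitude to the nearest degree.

The great circle lies in the plane with unit normal n̂ = (p₁ × p₂)/|p₁ × p₂|.
Here n̂_z ≈ -0.217; the vertex latitude is φ_max = arccos|n̂_z| ≈ 77.5°.

≈ 77°N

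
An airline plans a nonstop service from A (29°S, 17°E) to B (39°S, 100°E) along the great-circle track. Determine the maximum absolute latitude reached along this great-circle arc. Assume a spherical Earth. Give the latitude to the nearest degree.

The great circle lies in the plane with unit normal n̂ = (p₁ × p₂)/|p₁ × p₂|.
Here n̂_z ≈ +0.732; the vertex latitude is φ_max = arccos|n̂_z| ≈ 42.9°.
Check via Clairaut: cos φ_max = |cos φ₁| · sin C = cos(29.0°)·sin(123.2°) ≈ 0.732, again giving ≈ 42.9°.

≈ 43°S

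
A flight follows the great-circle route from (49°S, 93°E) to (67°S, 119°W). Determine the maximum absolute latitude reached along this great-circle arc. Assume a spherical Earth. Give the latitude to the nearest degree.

The great circle lies in the plane with unit normal n̂ = (p₁ × p₂)/|p₁ × p₂|.
Here n̂_z ≈ +0.155; the vertex latitude is φ_max = arccos|n̂_z| ≈ 81.1°.
Check via Clairaut: cos φ_max = |cos φ₁| · sin C = cos(49.0°)·sin(166.4°) ≈ 0.155, again giving ≈ 81.1°.

≈ 81°S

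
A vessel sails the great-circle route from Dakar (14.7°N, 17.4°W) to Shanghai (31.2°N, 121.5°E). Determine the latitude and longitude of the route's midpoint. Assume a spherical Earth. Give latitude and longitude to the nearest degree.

≈ (50°N, 43°E)

The haversine formula gives a central angle δ ≈ 2.085 rad (119.5°) between the endpoints.
Interpolate at f = 1/2 with slerp weights a = sin((1−f)δ)/sin δ ≈ 0.992, b = sin(fδ)/sin δ ≈ 0.992.
p = a·p₁ + b·p₂ ≈ (0.472, 0.437, 0.766); φ = arcsin(p_z) ≈ 49.97°, λ = atan2(p_y, p_x) ≈ 42.75°.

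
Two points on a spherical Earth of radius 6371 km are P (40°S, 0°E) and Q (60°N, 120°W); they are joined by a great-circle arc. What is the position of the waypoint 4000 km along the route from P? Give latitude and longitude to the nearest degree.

≈ (10°S, 23°W)

Write both endpoints as unit vectors p₁, p₂ with components (cos φ cos λ, cos φ sin λ, sin φ).
The central angle between the endpoints is δ = arccos(p₁·p₂) ≈ 2.416 rad (138.4°). The total great-circle distance is δ·R ≈ 2.416 × 6371 ≈ 15393 km, so the target fraction is f = 4000/15393 ≈ 0.260.
Interpolate at f ≈ 0.260 with slerp weights a = sin((1−f)δ)/sin δ ≈ 1.472, b = sin(fδ)/sin δ ≈ 0.885.
p = a·p₁ + b·p₂ ≈ (0.906, -0.383, -0.179); φ = arcsin(p_z) ≈ -10.33°, λ = atan2(p_y, p_x) ≈ -22.93°.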